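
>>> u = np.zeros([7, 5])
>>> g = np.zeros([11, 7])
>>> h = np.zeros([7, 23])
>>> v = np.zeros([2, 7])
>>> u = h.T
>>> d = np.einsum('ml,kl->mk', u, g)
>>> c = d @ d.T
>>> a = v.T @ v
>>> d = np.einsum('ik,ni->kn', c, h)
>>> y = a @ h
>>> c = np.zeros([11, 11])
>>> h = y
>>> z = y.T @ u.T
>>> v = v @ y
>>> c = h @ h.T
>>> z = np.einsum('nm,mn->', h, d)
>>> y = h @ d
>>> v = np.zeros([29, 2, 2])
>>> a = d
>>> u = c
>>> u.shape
(7, 7)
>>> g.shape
(11, 7)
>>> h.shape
(7, 23)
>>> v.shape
(29, 2, 2)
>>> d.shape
(23, 7)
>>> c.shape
(7, 7)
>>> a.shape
(23, 7)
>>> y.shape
(7, 7)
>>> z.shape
()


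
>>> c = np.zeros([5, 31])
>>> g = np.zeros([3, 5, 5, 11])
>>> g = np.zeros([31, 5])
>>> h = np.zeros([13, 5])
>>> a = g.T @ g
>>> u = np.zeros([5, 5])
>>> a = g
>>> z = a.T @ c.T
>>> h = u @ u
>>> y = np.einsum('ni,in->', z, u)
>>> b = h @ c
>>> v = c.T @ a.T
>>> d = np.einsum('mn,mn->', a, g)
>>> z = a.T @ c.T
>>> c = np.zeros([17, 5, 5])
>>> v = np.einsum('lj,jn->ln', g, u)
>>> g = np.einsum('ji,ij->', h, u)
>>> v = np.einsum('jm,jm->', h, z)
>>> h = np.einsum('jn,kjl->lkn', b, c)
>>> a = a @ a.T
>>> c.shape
(17, 5, 5)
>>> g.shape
()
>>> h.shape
(5, 17, 31)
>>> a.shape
(31, 31)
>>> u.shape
(5, 5)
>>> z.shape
(5, 5)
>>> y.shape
()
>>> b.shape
(5, 31)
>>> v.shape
()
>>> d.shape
()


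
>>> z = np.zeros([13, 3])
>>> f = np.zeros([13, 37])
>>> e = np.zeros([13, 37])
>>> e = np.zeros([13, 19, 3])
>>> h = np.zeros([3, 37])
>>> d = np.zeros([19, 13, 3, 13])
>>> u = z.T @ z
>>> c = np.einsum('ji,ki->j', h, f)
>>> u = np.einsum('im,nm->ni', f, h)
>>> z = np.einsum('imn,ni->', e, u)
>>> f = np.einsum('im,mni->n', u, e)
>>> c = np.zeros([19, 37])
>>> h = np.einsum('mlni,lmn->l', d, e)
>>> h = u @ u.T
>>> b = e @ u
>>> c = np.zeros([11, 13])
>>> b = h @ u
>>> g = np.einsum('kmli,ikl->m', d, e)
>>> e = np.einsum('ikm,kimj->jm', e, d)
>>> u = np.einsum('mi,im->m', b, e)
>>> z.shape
()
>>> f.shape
(19,)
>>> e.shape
(13, 3)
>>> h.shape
(3, 3)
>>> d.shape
(19, 13, 3, 13)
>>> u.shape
(3,)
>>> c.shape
(11, 13)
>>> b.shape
(3, 13)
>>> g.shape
(13,)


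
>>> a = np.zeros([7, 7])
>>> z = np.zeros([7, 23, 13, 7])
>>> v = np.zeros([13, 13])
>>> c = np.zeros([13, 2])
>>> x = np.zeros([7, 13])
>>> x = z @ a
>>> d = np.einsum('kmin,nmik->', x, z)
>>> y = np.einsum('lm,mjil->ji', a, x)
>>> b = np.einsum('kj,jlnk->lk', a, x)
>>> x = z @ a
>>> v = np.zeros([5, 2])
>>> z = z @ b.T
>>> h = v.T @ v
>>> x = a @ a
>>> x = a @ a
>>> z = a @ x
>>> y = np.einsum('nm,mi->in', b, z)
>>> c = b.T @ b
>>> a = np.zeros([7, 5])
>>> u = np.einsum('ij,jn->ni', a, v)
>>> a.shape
(7, 5)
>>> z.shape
(7, 7)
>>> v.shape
(5, 2)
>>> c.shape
(7, 7)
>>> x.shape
(7, 7)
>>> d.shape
()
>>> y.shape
(7, 23)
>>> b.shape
(23, 7)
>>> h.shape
(2, 2)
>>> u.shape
(2, 7)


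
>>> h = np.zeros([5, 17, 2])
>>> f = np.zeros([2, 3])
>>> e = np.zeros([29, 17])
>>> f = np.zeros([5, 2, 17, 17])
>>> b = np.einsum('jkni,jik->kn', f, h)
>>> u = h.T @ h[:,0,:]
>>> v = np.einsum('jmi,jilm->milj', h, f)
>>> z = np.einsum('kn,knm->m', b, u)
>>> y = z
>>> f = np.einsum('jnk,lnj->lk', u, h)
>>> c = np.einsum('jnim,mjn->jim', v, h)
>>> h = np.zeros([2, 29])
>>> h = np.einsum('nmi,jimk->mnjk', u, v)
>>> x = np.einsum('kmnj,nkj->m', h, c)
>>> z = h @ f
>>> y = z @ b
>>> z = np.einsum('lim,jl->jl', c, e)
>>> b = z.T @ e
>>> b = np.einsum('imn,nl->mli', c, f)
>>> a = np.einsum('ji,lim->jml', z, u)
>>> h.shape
(17, 2, 17, 5)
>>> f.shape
(5, 2)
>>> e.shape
(29, 17)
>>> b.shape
(17, 2, 17)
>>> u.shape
(2, 17, 2)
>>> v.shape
(17, 2, 17, 5)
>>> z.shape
(29, 17)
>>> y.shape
(17, 2, 17, 17)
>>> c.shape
(17, 17, 5)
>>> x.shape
(2,)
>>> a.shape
(29, 2, 2)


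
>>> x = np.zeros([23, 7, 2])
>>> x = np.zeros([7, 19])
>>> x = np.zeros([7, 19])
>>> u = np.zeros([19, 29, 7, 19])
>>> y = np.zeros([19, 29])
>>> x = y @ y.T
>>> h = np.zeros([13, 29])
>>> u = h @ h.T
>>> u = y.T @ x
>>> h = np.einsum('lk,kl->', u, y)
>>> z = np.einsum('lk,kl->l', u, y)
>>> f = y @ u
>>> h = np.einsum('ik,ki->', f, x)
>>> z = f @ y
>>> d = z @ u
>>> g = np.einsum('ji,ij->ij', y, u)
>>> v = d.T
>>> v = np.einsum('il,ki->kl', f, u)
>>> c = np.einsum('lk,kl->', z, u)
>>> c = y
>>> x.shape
(19, 19)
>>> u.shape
(29, 19)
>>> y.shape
(19, 29)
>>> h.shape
()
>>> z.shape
(19, 29)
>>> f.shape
(19, 19)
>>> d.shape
(19, 19)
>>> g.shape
(29, 19)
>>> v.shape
(29, 19)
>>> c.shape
(19, 29)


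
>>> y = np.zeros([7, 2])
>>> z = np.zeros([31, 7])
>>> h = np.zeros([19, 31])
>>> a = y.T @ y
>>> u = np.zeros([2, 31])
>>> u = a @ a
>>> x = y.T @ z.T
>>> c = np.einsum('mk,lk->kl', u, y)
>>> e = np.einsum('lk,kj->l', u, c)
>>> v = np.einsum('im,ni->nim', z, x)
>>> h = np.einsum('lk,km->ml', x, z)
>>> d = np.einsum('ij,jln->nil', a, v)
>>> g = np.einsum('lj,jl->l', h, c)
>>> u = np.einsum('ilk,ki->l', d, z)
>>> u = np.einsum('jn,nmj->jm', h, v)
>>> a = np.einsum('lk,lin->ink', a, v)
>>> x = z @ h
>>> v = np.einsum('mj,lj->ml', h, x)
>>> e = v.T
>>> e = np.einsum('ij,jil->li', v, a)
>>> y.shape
(7, 2)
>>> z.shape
(31, 7)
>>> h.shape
(7, 2)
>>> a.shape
(31, 7, 2)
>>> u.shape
(7, 31)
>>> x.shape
(31, 2)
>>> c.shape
(2, 7)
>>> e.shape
(2, 7)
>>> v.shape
(7, 31)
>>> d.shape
(7, 2, 31)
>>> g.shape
(7,)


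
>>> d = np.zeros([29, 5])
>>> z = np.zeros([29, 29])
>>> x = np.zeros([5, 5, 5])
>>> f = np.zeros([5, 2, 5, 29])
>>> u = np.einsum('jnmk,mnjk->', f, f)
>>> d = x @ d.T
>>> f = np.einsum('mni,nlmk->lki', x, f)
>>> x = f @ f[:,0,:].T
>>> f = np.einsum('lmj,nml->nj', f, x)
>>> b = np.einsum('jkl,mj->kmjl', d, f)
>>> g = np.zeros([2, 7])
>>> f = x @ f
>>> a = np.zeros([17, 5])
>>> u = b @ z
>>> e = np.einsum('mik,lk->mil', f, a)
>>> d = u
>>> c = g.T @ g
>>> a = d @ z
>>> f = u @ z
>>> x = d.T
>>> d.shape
(5, 2, 5, 29)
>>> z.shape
(29, 29)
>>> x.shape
(29, 5, 2, 5)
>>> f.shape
(5, 2, 5, 29)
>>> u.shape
(5, 2, 5, 29)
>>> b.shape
(5, 2, 5, 29)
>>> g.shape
(2, 7)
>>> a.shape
(5, 2, 5, 29)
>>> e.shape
(2, 29, 17)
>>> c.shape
(7, 7)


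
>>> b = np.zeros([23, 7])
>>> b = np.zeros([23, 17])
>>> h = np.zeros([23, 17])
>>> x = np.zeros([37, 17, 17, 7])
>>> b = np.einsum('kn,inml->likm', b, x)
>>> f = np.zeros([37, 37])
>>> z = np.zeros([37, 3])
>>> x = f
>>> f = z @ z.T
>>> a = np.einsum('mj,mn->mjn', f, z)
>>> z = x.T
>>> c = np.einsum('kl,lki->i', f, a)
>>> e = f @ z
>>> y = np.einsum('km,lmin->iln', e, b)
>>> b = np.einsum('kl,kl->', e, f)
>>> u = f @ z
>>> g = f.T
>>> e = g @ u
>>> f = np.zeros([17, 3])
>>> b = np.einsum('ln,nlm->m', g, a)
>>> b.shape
(3,)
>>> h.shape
(23, 17)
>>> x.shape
(37, 37)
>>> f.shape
(17, 3)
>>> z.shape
(37, 37)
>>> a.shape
(37, 37, 3)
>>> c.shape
(3,)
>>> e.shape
(37, 37)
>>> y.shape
(23, 7, 17)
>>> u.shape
(37, 37)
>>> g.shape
(37, 37)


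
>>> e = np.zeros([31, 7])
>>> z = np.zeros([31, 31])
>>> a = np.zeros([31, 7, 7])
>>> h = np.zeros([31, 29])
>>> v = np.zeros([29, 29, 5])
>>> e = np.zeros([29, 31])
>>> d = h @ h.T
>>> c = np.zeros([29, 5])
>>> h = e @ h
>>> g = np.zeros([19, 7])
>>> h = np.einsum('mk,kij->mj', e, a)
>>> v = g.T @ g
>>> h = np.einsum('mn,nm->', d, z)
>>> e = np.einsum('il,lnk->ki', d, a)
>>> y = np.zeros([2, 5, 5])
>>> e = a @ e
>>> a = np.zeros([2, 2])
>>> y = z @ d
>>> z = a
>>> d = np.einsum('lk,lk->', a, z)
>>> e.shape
(31, 7, 31)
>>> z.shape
(2, 2)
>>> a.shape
(2, 2)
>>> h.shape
()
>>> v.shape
(7, 7)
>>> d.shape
()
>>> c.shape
(29, 5)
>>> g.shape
(19, 7)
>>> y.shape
(31, 31)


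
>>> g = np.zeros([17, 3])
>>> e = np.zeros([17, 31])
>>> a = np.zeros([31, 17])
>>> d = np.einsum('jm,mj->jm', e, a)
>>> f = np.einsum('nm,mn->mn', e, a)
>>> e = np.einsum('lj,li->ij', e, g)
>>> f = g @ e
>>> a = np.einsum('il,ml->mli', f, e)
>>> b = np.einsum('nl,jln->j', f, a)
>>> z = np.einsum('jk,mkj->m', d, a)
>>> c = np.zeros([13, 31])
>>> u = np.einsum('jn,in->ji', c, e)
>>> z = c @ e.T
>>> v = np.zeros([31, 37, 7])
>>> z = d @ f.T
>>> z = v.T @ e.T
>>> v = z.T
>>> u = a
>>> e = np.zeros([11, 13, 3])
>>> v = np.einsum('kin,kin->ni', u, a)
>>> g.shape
(17, 3)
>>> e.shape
(11, 13, 3)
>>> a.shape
(3, 31, 17)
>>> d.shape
(17, 31)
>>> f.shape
(17, 31)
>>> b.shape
(3,)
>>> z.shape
(7, 37, 3)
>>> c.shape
(13, 31)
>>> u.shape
(3, 31, 17)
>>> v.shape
(17, 31)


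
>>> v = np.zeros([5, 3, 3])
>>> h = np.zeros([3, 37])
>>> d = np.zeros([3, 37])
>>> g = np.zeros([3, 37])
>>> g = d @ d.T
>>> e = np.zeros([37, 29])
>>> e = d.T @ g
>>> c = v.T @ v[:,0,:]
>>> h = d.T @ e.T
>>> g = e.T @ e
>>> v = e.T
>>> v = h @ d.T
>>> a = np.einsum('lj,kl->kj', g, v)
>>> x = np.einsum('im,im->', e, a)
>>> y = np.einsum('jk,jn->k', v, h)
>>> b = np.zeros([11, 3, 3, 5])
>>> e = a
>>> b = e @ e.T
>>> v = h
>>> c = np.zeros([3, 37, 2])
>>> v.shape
(37, 37)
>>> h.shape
(37, 37)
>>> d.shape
(3, 37)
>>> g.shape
(3, 3)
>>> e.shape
(37, 3)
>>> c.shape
(3, 37, 2)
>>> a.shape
(37, 3)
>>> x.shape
()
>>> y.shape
(3,)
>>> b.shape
(37, 37)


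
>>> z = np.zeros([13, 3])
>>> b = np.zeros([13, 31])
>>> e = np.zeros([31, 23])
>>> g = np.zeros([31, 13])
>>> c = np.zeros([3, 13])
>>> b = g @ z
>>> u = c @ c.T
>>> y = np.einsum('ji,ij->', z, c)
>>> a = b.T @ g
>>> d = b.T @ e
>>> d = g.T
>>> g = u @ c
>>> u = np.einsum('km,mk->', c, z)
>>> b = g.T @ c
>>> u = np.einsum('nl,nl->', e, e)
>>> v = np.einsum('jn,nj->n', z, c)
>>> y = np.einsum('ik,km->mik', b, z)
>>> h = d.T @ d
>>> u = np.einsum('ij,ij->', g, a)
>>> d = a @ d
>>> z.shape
(13, 3)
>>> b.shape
(13, 13)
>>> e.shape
(31, 23)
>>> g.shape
(3, 13)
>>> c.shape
(3, 13)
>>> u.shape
()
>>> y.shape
(3, 13, 13)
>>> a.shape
(3, 13)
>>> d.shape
(3, 31)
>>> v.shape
(3,)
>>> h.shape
(31, 31)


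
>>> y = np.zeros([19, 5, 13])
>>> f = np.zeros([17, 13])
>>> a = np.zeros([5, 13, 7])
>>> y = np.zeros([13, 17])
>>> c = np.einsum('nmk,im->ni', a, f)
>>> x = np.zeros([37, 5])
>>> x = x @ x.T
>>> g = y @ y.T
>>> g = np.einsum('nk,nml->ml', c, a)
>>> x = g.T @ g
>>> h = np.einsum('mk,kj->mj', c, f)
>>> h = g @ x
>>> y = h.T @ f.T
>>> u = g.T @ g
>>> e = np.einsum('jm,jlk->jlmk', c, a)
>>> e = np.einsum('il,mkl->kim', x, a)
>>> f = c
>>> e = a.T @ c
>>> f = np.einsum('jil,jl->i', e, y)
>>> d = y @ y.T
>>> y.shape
(7, 17)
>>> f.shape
(13,)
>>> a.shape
(5, 13, 7)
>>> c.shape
(5, 17)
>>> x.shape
(7, 7)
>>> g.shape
(13, 7)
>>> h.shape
(13, 7)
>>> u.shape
(7, 7)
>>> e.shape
(7, 13, 17)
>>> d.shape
(7, 7)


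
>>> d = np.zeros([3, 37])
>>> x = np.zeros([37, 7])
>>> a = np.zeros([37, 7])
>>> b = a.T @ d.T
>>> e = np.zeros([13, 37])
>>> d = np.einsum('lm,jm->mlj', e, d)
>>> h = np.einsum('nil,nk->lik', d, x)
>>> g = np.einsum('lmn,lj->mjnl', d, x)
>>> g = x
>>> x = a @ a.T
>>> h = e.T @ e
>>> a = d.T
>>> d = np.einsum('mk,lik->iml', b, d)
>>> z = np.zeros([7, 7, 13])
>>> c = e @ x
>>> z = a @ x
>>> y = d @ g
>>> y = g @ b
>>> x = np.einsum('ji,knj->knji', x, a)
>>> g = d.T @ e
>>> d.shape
(13, 7, 37)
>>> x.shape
(3, 13, 37, 37)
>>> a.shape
(3, 13, 37)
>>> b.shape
(7, 3)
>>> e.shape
(13, 37)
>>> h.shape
(37, 37)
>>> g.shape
(37, 7, 37)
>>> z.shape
(3, 13, 37)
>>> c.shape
(13, 37)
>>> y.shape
(37, 3)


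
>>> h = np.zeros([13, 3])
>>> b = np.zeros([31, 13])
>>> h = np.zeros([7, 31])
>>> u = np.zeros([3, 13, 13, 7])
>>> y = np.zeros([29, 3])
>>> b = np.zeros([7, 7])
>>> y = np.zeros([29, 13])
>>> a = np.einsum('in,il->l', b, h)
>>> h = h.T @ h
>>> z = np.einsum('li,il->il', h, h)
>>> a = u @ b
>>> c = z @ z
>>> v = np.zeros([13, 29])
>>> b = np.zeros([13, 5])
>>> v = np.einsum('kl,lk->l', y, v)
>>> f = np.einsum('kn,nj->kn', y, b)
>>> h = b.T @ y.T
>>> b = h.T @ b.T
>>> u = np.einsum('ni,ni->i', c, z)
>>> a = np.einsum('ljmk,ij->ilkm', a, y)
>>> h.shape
(5, 29)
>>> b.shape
(29, 13)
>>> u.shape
(31,)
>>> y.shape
(29, 13)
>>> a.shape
(29, 3, 7, 13)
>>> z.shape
(31, 31)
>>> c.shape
(31, 31)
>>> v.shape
(13,)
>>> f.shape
(29, 13)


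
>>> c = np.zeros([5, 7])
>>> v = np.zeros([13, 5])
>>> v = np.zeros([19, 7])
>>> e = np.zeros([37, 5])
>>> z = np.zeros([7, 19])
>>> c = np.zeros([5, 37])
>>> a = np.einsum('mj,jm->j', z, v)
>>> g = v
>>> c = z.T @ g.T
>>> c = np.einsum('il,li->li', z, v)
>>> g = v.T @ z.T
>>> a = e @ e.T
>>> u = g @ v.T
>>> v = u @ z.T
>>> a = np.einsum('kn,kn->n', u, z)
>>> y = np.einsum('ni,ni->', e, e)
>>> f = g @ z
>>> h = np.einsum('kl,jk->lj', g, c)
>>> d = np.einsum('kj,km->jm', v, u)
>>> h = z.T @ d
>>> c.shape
(19, 7)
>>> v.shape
(7, 7)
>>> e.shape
(37, 5)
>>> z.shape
(7, 19)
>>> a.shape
(19,)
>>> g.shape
(7, 7)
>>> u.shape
(7, 19)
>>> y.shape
()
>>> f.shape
(7, 19)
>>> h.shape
(19, 19)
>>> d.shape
(7, 19)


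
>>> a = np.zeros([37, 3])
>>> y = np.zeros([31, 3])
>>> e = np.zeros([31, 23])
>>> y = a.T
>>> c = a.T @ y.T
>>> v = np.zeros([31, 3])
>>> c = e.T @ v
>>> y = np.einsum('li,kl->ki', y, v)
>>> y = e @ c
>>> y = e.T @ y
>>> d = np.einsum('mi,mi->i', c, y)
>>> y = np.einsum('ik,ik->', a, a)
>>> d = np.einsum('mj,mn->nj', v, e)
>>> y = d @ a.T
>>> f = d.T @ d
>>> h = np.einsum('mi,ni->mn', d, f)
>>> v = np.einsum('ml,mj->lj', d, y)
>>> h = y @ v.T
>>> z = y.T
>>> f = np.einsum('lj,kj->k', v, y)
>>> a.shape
(37, 3)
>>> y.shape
(23, 37)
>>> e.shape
(31, 23)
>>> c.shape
(23, 3)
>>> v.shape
(3, 37)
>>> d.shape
(23, 3)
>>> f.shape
(23,)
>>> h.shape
(23, 3)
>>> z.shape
(37, 23)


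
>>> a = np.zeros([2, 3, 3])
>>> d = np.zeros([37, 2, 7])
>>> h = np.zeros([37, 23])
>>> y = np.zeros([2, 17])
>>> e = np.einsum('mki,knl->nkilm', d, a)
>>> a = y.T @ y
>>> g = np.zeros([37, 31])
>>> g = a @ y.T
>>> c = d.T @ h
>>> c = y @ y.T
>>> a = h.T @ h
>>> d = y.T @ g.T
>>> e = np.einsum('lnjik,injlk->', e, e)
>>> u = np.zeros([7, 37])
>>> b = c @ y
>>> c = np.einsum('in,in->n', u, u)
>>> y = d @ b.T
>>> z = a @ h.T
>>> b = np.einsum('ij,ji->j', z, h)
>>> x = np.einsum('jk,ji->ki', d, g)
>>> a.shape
(23, 23)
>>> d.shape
(17, 17)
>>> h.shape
(37, 23)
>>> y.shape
(17, 2)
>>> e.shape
()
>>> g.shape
(17, 2)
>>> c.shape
(37,)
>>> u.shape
(7, 37)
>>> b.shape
(37,)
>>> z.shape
(23, 37)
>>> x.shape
(17, 2)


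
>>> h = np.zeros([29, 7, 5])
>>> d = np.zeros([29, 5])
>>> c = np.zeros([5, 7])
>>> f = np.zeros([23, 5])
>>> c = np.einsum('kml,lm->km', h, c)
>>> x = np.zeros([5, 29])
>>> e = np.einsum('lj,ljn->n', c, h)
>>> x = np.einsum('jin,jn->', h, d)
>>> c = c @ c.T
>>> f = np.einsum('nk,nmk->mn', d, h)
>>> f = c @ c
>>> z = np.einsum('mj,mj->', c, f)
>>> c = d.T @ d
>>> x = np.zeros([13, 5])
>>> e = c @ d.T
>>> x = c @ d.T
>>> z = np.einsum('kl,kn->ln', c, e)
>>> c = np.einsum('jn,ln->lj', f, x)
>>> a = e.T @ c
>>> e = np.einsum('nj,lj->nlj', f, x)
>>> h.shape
(29, 7, 5)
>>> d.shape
(29, 5)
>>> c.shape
(5, 29)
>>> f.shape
(29, 29)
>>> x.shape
(5, 29)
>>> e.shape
(29, 5, 29)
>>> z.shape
(5, 29)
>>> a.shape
(29, 29)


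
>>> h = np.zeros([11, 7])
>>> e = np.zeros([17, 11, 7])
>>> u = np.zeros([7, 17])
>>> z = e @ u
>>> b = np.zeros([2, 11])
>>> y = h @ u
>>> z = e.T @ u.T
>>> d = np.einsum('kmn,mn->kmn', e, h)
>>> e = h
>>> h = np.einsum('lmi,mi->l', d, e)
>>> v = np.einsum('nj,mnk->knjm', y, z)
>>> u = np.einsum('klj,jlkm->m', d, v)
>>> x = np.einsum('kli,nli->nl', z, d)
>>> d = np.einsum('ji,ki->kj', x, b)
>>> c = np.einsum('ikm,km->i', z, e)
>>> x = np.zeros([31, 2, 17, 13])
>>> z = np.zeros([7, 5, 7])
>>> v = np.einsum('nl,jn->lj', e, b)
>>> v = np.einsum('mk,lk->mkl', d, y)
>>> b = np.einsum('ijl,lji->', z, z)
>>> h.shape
(17,)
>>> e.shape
(11, 7)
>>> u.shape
(7,)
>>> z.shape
(7, 5, 7)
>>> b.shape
()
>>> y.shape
(11, 17)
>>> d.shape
(2, 17)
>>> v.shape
(2, 17, 11)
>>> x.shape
(31, 2, 17, 13)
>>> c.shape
(7,)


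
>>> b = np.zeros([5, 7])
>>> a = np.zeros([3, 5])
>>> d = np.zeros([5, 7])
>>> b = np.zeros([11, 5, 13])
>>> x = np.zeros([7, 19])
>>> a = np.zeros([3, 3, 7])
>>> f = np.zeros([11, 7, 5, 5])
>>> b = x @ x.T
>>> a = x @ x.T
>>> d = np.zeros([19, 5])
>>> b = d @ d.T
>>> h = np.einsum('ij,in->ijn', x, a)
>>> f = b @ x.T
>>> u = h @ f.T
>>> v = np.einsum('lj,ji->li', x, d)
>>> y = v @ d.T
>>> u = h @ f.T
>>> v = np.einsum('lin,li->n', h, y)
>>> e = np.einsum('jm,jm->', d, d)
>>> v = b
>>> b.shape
(19, 19)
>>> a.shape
(7, 7)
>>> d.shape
(19, 5)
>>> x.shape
(7, 19)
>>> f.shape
(19, 7)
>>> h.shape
(7, 19, 7)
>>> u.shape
(7, 19, 19)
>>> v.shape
(19, 19)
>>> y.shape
(7, 19)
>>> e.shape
()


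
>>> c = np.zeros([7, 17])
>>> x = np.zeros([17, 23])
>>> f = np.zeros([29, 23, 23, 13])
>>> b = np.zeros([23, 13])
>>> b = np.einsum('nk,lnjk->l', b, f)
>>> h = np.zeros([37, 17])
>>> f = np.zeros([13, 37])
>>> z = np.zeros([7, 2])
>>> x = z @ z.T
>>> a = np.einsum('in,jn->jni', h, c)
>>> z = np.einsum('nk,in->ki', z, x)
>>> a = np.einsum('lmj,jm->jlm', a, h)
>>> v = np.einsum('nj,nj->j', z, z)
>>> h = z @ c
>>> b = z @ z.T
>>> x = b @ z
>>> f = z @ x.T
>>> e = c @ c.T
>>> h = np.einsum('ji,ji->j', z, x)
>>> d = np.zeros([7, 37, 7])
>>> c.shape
(7, 17)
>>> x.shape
(2, 7)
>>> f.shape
(2, 2)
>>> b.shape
(2, 2)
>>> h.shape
(2,)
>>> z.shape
(2, 7)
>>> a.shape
(37, 7, 17)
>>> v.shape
(7,)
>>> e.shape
(7, 7)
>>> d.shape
(7, 37, 7)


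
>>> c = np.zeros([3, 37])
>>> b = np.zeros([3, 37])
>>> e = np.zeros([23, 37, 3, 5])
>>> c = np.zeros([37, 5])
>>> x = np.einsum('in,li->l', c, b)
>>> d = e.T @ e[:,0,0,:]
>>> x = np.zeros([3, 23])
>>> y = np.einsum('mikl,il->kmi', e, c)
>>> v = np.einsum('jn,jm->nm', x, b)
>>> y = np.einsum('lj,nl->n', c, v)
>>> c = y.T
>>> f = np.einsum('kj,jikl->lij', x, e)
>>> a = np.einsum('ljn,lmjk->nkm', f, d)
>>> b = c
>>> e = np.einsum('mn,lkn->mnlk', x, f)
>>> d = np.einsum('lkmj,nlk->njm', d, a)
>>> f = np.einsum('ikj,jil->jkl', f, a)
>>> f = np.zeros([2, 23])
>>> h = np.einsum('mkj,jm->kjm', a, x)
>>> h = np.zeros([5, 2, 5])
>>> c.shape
(23,)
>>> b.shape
(23,)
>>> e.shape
(3, 23, 5, 37)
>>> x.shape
(3, 23)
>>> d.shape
(23, 5, 37)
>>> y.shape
(23,)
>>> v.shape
(23, 37)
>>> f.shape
(2, 23)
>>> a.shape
(23, 5, 3)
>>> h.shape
(5, 2, 5)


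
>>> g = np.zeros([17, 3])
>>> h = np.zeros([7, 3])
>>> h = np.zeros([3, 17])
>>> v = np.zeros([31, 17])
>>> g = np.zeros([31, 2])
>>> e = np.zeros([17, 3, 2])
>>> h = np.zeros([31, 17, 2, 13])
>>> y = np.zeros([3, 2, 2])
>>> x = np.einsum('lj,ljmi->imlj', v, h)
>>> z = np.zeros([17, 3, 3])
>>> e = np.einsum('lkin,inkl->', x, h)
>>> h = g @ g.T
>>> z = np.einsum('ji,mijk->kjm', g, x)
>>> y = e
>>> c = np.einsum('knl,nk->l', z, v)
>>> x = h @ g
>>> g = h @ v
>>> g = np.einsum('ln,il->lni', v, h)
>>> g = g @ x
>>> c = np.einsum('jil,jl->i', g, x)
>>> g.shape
(31, 17, 2)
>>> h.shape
(31, 31)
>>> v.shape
(31, 17)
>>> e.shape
()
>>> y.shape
()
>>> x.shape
(31, 2)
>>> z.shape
(17, 31, 13)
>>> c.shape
(17,)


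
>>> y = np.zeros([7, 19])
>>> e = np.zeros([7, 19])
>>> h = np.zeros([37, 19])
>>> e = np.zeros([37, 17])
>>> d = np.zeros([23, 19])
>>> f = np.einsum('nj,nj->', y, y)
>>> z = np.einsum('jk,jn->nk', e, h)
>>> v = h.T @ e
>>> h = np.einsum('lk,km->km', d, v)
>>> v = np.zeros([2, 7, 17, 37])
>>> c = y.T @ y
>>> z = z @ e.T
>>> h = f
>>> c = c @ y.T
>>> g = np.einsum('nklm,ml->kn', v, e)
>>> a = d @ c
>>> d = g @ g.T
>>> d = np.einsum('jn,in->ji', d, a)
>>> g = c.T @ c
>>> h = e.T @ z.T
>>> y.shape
(7, 19)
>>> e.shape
(37, 17)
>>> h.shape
(17, 19)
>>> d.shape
(7, 23)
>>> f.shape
()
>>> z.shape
(19, 37)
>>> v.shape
(2, 7, 17, 37)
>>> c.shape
(19, 7)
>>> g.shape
(7, 7)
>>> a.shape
(23, 7)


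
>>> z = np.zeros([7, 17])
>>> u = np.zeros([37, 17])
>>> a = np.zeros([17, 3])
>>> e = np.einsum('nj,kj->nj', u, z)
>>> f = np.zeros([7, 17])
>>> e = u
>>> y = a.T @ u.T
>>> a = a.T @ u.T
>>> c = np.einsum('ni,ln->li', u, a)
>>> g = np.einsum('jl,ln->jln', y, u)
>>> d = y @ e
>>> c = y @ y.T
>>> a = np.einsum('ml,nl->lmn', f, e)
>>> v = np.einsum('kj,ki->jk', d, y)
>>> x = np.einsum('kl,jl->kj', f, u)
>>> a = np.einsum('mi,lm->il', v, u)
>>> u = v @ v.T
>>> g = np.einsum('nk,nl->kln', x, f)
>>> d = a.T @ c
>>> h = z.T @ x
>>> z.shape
(7, 17)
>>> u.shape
(17, 17)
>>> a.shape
(3, 37)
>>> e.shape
(37, 17)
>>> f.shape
(7, 17)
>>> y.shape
(3, 37)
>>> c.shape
(3, 3)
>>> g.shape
(37, 17, 7)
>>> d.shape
(37, 3)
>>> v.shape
(17, 3)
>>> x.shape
(7, 37)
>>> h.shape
(17, 37)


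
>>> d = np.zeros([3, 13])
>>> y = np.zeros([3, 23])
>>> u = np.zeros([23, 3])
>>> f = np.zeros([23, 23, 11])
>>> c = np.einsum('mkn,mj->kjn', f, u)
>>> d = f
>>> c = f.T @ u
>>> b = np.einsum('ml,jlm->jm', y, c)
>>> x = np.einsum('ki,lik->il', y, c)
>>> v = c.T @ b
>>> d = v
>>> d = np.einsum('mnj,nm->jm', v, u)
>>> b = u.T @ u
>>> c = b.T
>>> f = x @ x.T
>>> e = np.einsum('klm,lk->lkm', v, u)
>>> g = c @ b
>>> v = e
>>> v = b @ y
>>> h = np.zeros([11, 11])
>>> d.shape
(3, 3)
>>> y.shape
(3, 23)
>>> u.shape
(23, 3)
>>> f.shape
(23, 23)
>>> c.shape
(3, 3)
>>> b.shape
(3, 3)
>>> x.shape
(23, 11)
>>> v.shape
(3, 23)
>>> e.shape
(23, 3, 3)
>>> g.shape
(3, 3)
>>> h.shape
(11, 11)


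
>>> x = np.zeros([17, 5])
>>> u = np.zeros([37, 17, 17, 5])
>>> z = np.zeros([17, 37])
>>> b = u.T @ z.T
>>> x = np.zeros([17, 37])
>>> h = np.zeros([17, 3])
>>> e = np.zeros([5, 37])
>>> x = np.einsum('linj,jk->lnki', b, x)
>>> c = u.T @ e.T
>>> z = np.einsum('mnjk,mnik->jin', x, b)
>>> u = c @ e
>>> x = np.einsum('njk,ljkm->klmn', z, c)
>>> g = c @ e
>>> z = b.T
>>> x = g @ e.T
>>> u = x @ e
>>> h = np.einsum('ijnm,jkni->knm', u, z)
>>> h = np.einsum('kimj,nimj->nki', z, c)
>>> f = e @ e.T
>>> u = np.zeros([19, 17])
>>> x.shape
(5, 17, 17, 5)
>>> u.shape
(19, 17)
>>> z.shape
(17, 17, 17, 5)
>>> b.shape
(5, 17, 17, 17)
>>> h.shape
(5, 17, 17)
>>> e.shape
(5, 37)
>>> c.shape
(5, 17, 17, 5)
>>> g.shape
(5, 17, 17, 37)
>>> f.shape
(5, 5)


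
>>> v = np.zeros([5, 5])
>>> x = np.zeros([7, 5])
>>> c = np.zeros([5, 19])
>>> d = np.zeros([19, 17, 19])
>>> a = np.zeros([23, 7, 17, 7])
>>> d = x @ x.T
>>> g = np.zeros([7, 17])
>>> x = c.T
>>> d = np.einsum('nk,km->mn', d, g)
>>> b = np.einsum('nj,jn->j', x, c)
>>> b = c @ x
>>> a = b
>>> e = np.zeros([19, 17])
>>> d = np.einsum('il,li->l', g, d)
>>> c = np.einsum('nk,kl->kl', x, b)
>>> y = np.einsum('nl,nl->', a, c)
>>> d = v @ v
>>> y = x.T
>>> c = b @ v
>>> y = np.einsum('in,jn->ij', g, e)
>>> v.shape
(5, 5)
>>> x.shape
(19, 5)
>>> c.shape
(5, 5)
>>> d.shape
(5, 5)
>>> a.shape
(5, 5)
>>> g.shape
(7, 17)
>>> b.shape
(5, 5)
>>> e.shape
(19, 17)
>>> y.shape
(7, 19)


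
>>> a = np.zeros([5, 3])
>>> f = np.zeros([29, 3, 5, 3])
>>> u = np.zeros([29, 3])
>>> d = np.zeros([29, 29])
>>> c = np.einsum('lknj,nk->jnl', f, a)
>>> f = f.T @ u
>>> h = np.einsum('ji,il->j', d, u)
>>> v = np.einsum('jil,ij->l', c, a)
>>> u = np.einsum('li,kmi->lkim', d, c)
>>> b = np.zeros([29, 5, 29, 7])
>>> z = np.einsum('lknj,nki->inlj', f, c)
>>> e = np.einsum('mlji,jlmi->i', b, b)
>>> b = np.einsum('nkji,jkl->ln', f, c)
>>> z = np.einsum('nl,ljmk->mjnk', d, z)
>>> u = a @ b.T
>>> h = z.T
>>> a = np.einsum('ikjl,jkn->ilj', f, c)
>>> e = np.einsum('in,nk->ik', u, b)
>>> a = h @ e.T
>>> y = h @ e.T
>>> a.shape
(3, 29, 3, 5)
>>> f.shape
(3, 5, 3, 3)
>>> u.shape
(5, 29)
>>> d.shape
(29, 29)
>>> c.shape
(3, 5, 29)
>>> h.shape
(3, 29, 3, 3)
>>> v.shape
(29,)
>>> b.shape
(29, 3)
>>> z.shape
(3, 3, 29, 3)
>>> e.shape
(5, 3)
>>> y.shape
(3, 29, 3, 5)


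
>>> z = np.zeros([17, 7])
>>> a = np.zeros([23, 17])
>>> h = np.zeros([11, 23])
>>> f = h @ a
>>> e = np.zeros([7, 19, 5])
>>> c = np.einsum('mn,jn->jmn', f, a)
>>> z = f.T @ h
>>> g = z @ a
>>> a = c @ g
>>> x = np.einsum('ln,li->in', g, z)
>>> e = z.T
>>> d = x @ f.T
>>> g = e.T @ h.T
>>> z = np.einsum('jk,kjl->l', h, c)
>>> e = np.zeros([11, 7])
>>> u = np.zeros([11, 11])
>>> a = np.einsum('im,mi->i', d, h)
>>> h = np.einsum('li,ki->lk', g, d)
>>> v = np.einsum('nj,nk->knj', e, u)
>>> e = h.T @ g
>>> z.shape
(17,)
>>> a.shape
(23,)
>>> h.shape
(17, 23)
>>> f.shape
(11, 17)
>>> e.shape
(23, 11)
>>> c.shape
(23, 11, 17)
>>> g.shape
(17, 11)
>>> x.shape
(23, 17)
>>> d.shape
(23, 11)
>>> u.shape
(11, 11)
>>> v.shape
(11, 11, 7)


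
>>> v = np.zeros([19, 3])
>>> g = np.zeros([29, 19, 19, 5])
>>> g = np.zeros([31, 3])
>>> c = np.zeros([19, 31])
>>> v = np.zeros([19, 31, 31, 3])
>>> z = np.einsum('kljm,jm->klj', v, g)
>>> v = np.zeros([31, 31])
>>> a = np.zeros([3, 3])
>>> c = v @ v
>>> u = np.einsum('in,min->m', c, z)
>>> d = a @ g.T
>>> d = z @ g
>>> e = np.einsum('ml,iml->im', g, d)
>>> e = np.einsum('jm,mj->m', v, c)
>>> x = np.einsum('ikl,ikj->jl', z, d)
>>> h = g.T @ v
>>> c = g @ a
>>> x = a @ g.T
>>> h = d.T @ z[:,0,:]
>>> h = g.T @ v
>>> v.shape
(31, 31)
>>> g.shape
(31, 3)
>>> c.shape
(31, 3)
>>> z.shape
(19, 31, 31)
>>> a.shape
(3, 3)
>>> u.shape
(19,)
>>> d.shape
(19, 31, 3)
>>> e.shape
(31,)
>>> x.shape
(3, 31)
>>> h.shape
(3, 31)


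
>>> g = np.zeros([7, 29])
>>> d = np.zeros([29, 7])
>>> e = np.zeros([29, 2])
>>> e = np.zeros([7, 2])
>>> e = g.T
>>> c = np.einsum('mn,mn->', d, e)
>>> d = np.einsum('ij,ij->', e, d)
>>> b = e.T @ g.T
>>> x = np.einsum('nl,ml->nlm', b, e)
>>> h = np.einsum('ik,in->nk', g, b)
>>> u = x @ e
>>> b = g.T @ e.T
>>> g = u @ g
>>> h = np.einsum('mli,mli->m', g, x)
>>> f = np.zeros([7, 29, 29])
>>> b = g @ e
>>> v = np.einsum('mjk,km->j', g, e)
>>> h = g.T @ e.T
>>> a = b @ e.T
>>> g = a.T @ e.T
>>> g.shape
(29, 7, 29)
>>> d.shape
()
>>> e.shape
(29, 7)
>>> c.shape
()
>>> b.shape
(7, 7, 7)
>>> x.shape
(7, 7, 29)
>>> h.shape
(29, 7, 29)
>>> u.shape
(7, 7, 7)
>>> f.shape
(7, 29, 29)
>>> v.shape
(7,)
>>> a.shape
(7, 7, 29)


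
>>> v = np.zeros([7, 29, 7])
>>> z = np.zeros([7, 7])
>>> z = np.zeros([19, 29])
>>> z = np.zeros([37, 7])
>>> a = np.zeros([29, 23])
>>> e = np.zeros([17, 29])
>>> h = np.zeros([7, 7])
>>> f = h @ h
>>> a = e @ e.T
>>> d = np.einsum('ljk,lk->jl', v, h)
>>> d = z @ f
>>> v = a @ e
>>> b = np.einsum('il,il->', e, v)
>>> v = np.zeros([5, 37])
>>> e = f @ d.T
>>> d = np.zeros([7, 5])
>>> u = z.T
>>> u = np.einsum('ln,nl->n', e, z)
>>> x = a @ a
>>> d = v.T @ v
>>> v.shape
(5, 37)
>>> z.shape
(37, 7)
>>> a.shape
(17, 17)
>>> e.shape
(7, 37)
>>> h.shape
(7, 7)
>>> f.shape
(7, 7)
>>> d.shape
(37, 37)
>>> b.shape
()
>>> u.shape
(37,)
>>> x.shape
(17, 17)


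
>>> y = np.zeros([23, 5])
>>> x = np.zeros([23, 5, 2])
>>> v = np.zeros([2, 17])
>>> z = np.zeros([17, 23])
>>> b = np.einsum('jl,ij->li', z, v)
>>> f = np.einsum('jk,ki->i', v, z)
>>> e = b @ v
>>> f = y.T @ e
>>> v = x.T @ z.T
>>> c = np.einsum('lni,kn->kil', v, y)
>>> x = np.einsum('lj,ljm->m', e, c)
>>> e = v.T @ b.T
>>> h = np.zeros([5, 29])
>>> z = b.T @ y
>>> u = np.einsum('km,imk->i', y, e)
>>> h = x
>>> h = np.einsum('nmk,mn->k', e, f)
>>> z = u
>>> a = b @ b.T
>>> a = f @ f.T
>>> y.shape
(23, 5)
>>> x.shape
(2,)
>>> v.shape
(2, 5, 17)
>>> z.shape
(17,)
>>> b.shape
(23, 2)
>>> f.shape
(5, 17)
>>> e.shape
(17, 5, 23)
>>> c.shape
(23, 17, 2)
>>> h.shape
(23,)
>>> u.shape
(17,)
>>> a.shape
(5, 5)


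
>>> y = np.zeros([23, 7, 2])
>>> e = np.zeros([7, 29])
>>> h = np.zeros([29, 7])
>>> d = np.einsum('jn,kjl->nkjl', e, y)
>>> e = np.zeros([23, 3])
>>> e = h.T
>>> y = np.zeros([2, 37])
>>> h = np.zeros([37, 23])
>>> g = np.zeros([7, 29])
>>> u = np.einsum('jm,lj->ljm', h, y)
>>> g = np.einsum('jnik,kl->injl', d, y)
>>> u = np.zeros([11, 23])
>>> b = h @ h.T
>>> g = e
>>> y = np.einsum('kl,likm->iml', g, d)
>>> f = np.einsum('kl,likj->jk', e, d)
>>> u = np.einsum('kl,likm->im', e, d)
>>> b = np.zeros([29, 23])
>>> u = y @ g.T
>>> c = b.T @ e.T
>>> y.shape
(23, 2, 29)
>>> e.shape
(7, 29)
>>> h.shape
(37, 23)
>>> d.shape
(29, 23, 7, 2)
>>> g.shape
(7, 29)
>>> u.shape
(23, 2, 7)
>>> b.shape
(29, 23)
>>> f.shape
(2, 7)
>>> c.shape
(23, 7)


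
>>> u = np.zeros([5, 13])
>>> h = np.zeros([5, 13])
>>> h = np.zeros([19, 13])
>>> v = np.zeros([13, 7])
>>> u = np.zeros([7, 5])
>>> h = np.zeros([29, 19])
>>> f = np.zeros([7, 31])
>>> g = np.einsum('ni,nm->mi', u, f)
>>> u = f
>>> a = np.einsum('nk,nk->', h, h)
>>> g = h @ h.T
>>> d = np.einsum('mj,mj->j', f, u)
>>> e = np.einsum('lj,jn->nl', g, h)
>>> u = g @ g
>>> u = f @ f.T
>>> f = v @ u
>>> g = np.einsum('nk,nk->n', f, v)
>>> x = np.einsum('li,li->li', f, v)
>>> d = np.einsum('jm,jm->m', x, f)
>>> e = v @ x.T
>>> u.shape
(7, 7)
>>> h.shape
(29, 19)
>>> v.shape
(13, 7)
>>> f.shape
(13, 7)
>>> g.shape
(13,)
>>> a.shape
()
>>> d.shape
(7,)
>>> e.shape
(13, 13)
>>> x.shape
(13, 7)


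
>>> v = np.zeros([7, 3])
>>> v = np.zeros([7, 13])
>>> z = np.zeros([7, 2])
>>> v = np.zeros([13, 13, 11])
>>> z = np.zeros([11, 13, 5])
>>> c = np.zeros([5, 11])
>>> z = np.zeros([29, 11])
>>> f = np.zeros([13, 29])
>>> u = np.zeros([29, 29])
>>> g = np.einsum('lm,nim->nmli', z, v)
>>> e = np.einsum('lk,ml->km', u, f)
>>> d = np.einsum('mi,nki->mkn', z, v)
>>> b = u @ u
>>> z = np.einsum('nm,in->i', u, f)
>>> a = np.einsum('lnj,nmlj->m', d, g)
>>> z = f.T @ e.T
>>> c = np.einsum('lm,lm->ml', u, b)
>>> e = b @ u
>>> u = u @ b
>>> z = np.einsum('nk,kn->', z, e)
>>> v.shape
(13, 13, 11)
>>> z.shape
()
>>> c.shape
(29, 29)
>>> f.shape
(13, 29)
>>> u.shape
(29, 29)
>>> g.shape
(13, 11, 29, 13)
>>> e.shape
(29, 29)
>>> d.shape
(29, 13, 13)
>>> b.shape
(29, 29)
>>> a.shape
(11,)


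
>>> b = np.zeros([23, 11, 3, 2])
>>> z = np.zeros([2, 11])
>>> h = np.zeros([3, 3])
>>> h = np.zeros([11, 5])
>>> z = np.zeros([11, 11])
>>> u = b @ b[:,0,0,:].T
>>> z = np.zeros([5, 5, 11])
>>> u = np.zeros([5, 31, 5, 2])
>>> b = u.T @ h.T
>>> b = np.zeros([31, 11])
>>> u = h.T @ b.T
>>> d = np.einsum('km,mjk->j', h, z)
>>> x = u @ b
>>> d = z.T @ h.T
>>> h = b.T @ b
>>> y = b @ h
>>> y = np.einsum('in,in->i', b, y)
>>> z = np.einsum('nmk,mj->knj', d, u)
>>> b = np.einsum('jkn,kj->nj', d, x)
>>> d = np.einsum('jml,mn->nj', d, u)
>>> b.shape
(11, 11)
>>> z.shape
(11, 11, 31)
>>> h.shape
(11, 11)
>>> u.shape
(5, 31)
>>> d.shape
(31, 11)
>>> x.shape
(5, 11)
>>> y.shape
(31,)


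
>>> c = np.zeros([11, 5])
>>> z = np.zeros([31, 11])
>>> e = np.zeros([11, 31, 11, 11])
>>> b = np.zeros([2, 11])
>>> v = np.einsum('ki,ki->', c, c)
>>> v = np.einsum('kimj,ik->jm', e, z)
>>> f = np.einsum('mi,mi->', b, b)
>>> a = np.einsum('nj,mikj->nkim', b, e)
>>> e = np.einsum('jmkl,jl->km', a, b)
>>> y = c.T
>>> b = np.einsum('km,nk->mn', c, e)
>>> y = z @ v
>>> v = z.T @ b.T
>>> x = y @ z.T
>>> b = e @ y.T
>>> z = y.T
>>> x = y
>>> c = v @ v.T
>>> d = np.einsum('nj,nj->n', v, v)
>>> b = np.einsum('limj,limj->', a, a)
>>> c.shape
(11, 11)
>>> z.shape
(11, 31)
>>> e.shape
(31, 11)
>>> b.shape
()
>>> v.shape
(11, 5)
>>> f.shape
()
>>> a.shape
(2, 11, 31, 11)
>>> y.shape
(31, 11)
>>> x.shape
(31, 11)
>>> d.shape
(11,)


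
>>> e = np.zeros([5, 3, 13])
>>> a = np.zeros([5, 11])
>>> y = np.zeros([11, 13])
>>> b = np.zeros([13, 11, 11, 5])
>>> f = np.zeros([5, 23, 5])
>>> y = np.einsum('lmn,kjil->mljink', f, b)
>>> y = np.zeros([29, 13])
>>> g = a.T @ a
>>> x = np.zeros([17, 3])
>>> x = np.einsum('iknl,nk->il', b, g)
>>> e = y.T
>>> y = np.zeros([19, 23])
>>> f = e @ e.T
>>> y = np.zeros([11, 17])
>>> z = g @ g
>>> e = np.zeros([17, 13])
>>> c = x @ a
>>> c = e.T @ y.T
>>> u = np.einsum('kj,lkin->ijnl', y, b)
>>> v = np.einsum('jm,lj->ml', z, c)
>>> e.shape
(17, 13)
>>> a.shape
(5, 11)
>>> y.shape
(11, 17)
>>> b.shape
(13, 11, 11, 5)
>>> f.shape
(13, 13)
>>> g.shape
(11, 11)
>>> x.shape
(13, 5)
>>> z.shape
(11, 11)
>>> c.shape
(13, 11)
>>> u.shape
(11, 17, 5, 13)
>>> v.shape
(11, 13)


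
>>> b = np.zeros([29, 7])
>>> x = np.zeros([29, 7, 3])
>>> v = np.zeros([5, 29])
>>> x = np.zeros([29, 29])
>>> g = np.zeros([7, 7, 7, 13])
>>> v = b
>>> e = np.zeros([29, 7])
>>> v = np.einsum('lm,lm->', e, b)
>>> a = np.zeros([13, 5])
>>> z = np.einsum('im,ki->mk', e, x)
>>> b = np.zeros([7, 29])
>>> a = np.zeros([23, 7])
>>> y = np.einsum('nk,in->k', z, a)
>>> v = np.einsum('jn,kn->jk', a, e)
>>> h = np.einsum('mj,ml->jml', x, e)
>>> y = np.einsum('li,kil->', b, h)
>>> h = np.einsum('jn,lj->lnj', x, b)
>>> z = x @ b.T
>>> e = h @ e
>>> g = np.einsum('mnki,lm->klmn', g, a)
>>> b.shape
(7, 29)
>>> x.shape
(29, 29)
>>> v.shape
(23, 29)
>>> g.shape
(7, 23, 7, 7)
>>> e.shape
(7, 29, 7)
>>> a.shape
(23, 7)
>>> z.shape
(29, 7)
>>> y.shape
()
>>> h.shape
(7, 29, 29)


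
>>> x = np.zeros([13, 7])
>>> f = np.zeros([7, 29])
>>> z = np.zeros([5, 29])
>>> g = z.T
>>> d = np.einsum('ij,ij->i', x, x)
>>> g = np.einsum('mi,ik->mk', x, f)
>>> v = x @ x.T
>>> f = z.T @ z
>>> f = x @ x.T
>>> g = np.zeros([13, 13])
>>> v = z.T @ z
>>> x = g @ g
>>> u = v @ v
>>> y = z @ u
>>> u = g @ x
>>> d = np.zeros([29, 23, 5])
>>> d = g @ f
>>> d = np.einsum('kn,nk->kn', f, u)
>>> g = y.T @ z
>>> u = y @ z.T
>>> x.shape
(13, 13)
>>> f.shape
(13, 13)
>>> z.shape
(5, 29)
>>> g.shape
(29, 29)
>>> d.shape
(13, 13)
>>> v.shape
(29, 29)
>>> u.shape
(5, 5)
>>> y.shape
(5, 29)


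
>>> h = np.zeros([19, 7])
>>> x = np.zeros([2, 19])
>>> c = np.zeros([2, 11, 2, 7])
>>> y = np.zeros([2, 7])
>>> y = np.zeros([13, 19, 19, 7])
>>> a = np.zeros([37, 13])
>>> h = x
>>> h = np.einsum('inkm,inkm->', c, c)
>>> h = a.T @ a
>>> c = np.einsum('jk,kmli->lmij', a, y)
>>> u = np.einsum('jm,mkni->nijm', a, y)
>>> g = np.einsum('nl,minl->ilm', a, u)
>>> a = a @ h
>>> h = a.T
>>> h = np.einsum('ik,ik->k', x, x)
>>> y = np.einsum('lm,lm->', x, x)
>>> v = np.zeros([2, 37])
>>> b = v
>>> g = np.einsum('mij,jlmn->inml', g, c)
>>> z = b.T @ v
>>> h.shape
(19,)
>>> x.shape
(2, 19)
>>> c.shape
(19, 19, 7, 37)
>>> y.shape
()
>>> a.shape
(37, 13)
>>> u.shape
(19, 7, 37, 13)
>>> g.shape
(13, 37, 7, 19)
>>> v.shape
(2, 37)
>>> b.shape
(2, 37)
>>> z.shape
(37, 37)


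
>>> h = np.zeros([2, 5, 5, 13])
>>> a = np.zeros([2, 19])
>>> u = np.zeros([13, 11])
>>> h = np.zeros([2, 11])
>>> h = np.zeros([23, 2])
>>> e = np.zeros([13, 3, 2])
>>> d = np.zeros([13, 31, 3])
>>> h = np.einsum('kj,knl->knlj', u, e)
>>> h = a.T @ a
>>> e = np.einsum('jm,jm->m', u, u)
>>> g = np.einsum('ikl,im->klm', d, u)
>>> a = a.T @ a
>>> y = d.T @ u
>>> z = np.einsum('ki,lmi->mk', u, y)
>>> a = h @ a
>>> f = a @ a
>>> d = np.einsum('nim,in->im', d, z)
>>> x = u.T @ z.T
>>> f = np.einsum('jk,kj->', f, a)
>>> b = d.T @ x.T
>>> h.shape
(19, 19)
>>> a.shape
(19, 19)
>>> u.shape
(13, 11)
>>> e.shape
(11,)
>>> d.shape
(31, 3)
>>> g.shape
(31, 3, 11)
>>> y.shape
(3, 31, 11)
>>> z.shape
(31, 13)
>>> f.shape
()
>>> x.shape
(11, 31)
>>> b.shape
(3, 11)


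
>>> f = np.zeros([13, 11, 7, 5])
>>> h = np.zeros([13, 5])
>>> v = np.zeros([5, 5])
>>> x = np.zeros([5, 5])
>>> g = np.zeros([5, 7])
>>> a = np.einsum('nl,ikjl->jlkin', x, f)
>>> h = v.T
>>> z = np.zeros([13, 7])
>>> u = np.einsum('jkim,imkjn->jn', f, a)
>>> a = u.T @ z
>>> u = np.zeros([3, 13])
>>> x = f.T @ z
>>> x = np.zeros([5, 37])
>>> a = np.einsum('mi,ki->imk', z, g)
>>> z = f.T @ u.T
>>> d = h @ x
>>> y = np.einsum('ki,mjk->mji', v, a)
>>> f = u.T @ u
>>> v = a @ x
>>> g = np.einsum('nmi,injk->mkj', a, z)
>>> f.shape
(13, 13)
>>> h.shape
(5, 5)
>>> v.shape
(7, 13, 37)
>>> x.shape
(5, 37)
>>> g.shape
(13, 3, 11)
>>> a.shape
(7, 13, 5)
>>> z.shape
(5, 7, 11, 3)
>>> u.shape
(3, 13)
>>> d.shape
(5, 37)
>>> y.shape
(7, 13, 5)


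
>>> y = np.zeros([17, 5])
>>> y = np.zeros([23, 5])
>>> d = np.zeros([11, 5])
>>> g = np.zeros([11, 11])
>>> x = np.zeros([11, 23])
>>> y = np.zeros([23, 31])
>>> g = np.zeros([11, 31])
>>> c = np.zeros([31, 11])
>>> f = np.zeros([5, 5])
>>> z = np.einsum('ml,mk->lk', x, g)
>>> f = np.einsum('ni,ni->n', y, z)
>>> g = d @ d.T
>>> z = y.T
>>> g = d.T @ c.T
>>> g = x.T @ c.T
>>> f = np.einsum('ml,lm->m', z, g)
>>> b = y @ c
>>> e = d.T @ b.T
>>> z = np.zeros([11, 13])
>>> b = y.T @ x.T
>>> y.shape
(23, 31)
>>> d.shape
(11, 5)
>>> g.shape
(23, 31)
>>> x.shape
(11, 23)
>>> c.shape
(31, 11)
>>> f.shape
(31,)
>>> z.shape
(11, 13)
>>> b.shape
(31, 11)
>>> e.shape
(5, 23)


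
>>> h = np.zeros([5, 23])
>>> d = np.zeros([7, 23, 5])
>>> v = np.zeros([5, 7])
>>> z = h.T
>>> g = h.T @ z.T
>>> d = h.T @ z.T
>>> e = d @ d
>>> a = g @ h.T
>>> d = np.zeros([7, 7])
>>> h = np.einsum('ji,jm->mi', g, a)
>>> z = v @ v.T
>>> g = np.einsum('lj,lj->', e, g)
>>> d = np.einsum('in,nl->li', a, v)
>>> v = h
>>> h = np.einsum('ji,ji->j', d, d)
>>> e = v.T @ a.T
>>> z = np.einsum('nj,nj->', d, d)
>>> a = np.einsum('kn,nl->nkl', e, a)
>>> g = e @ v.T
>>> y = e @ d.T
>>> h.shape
(7,)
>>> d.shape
(7, 23)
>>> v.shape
(5, 23)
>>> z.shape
()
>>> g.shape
(23, 5)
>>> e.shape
(23, 23)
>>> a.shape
(23, 23, 5)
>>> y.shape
(23, 7)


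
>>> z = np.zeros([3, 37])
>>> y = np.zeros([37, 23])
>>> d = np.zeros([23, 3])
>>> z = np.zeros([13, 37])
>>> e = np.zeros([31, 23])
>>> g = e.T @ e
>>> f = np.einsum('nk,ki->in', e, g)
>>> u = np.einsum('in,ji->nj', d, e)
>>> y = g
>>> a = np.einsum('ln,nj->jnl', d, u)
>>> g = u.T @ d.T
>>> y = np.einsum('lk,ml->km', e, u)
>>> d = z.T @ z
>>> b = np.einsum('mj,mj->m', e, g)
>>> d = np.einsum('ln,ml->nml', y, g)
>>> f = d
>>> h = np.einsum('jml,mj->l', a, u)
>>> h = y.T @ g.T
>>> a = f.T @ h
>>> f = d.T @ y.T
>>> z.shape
(13, 37)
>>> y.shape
(23, 3)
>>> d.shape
(3, 31, 23)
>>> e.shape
(31, 23)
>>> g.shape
(31, 23)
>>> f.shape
(23, 31, 23)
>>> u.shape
(3, 31)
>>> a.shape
(23, 31, 31)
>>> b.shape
(31,)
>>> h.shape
(3, 31)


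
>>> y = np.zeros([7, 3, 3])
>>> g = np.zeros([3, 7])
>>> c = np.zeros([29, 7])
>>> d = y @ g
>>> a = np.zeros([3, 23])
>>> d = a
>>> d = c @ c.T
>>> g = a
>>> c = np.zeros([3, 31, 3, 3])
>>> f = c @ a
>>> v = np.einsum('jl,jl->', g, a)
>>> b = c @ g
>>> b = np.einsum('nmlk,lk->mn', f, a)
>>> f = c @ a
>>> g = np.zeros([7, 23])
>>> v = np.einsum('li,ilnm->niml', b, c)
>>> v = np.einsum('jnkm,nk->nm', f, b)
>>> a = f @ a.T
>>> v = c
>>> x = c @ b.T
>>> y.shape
(7, 3, 3)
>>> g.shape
(7, 23)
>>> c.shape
(3, 31, 3, 3)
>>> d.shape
(29, 29)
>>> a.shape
(3, 31, 3, 3)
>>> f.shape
(3, 31, 3, 23)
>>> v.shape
(3, 31, 3, 3)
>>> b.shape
(31, 3)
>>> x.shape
(3, 31, 3, 31)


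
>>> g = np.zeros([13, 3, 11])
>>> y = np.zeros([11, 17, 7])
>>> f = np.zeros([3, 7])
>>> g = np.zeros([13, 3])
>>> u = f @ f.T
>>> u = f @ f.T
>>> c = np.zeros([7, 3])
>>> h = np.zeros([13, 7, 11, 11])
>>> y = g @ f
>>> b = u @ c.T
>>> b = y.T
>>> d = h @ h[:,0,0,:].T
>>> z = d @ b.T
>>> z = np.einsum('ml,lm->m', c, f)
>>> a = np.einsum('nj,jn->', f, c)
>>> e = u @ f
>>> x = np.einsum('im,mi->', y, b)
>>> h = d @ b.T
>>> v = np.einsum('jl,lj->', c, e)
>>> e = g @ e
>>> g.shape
(13, 3)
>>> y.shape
(13, 7)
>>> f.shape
(3, 7)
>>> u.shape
(3, 3)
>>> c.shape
(7, 3)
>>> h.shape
(13, 7, 11, 7)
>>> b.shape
(7, 13)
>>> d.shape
(13, 7, 11, 13)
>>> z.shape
(7,)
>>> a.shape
()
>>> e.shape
(13, 7)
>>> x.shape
()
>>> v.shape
()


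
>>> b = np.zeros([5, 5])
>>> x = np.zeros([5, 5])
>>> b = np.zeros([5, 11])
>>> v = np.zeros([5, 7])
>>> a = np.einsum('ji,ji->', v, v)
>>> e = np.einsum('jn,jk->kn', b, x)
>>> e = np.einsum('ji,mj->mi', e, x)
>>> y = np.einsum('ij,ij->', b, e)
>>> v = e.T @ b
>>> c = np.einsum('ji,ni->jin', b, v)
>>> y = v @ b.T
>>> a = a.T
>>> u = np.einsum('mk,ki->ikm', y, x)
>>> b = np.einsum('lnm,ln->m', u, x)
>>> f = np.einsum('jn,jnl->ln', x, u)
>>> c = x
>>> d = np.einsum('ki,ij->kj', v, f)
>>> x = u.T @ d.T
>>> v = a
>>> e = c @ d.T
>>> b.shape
(11,)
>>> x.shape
(11, 5, 11)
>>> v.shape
()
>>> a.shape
()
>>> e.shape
(5, 11)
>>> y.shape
(11, 5)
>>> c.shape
(5, 5)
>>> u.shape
(5, 5, 11)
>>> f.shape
(11, 5)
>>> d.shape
(11, 5)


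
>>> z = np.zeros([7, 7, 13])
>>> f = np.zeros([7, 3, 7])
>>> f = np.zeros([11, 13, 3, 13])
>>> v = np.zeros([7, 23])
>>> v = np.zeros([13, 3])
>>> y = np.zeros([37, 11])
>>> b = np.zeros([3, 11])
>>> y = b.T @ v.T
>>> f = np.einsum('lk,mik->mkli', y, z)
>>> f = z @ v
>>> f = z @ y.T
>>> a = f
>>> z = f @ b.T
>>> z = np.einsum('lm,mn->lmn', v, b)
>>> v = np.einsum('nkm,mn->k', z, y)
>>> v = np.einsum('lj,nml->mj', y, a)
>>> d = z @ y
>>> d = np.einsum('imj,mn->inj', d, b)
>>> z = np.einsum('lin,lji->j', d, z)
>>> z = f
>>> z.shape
(7, 7, 11)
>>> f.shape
(7, 7, 11)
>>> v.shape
(7, 13)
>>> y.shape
(11, 13)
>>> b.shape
(3, 11)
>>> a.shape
(7, 7, 11)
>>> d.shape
(13, 11, 13)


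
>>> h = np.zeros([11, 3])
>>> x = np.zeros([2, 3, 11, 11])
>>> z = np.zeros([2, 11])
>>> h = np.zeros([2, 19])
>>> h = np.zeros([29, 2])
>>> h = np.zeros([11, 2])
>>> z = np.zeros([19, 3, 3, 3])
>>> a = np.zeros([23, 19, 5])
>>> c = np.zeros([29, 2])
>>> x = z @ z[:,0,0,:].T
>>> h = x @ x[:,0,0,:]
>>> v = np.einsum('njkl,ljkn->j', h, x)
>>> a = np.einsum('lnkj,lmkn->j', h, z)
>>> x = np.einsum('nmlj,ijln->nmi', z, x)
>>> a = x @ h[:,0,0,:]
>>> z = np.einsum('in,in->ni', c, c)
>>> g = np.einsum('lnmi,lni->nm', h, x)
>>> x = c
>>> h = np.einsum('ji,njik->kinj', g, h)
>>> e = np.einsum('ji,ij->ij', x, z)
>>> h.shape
(19, 3, 19, 3)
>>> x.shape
(29, 2)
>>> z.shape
(2, 29)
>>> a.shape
(19, 3, 19)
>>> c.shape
(29, 2)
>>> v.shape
(3,)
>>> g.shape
(3, 3)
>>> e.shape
(2, 29)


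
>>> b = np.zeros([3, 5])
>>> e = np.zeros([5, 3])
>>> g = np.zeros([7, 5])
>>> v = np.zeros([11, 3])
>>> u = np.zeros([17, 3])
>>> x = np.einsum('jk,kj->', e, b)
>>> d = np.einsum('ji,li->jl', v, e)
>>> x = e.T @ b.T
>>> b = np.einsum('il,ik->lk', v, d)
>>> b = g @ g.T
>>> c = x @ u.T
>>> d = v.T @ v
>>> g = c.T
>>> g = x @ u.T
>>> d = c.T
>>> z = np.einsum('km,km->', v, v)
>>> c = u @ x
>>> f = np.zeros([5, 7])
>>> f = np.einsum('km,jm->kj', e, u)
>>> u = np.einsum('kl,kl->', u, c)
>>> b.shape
(7, 7)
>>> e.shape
(5, 3)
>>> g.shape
(3, 17)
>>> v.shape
(11, 3)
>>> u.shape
()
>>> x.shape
(3, 3)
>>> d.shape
(17, 3)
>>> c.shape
(17, 3)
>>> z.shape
()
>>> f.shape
(5, 17)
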